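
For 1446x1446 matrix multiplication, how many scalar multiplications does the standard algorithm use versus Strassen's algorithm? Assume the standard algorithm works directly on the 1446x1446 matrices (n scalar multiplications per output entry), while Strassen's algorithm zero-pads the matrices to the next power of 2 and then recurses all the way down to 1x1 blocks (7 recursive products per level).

Matrix multiplication for 1446x1446 matrices:

Strassen's algorithm requires power-of-2 dimensions. Pad 1446x1446 to 2048x2048 (next power of 2).

Standard algorithm: 1446^3 = 3023464536 multiplications
Strassen's algorithm: 7^(log2(2048)) = 7^11 = 1977326743 multiplications
Savings: 3023464536 - 1977326743 = 1046137793 multiplications

Standard: 3023464536 multiplications (1446^3). Strassen: 1977326743 multiplications (7^11, after padding to 2048x2048). Strassen reduces 8 recursive multiplications to 7 at each level.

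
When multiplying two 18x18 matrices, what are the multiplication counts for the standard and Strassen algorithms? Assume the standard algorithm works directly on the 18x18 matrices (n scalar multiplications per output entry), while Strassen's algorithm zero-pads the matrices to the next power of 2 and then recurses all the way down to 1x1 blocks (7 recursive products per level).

Matrix multiplication for 18x18 matrices:

Strassen's algorithm requires power-of-2 dimensions. Pad 18x18 to 32x32 (next power of 2).

Standard algorithm: 18^3 = 5832 multiplications
Strassen's algorithm: 7^(log2(32)) = 7^5 = 16807 multiplications
Difference: 5832 - 16807 = -10975 (Strassen uses MORE here due to padding overhead — for small or just-over-power-of-2 n, padding can outweigh the per-level savings)

Standard: 5832 multiplications (18^3). Strassen: 16807 multiplications (7^5, after padding to 32x32). Strassen reduces 8 recursive multiplications to 7 at each level.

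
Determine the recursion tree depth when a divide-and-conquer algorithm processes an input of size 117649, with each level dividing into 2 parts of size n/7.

For divide and conquer with division factor 7:

Problem sizes at each level:
Level 0: 117649
Level 1: 16807
Level 2: 2401
Level 3: 343
Level 4: 49
Level 5: 7
Level 6: 1

The root is level 0 and the size-1 base case is level 6 (the tree spans levels 0 through 6, i.e. 7 levels counting the root), so the depth is the number of divisions: log_7(117649) = 6

The recursion tree depth is log_7(117649) = 6. At each level, the problem size is divided by 7, so it takes 6 divisions to reduce to a base case of size 1. The algorithm makes 2 recursive calls at each level.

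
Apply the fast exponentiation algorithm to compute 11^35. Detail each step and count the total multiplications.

Computing 11^35 by squaring (build up from 11^1; each line after the first costs one multiplication):

11^1 = 11
11^2 = (11^1)^2 = 11^2 = 121
11^4 = (11^2)^2 = 121^2 = 14641
11^8 = (11^4)^2 = 14641^2 = 214358881
11^16 = (11^8)^2 = 214358881^2 = 45949729863572161
11^17 = 11 * 11^16 = 11 * 45949729863572161 = 505447028499293771
11^34 = (11^17)^2 = 505447028499293771^2 = 255476698618765889551019445759400441
11^35 = 11 * 11^34 = 11 * 255476698618765889551019445759400441 = 2810243684806424785061213903353404851

Result: 2810243684806424785061213903353404851
Multiplications needed: 7 (7 lines after 11^1)

11^35 = 2810243684806424785061213903353404851. Using exponentiation by squaring, this requires 7 multiplications. The key idea: if the exponent is even, square the half-power; if odd, multiply by the base once.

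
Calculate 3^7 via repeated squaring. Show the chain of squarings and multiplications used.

Computing 3^7 by squaring (build up from 3^1; each line after the first costs one multiplication):

3^1 = 3
3^2 = (3^1)^2 = 3^2 = 9
3^3 = 3 * 3^2 = 3 * 9 = 27
3^6 = (3^3)^2 = 27^2 = 729
3^7 = 3 * 3^6 = 3 * 729 = 2187

Result: 2187
Multiplications needed: 4 (4 lines after 3^1)

3^7 = 2187. Using exponentiation by squaring, this requires 4 multiplications. The key idea: if the exponent is even, square the half-power; if odd, multiply by the base once.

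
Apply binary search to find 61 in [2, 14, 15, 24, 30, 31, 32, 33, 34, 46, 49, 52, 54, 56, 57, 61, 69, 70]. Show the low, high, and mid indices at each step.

Binary search for 61 in [2, 14, 15, 24, 30, 31, 32, 33, 34, 46, 49, 52, 54, 56, 57, 61, 69, 70]:

lo=0, hi=17, mid=8, arr[mid]=34 -> 34 < 61, search right half
lo=9, hi=17, mid=13, arr[mid]=56 -> 56 < 61, search right half
lo=14, hi=17, mid=15, arr[mid]=61 -> Found target at index 15!

Binary search finds 61 at index 15 after 3 comparisons. The search repeatedly halves the search space by comparing with the middle element.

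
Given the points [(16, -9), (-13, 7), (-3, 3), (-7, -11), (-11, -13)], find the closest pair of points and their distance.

Computing all pairwise distances among 5 points:

d((16, -9), (-13, 7)) = 33.121
d((16, -9), (-3, 3)) = 22.4722
d((16, -9), (-7, -11)) = 23.0868
d((16, -9), (-11, -13)) = 27.2947
d((-13, 7), (-3, 3)) = 10.7703
d((-13, 7), (-7, -11)) = 18.9737
d((-13, 7), (-11, -13)) = 20.0998
d((-3, 3), (-7, -11)) = 14.5602
d((-3, 3), (-11, -13)) = 17.8885
d((-7, -11), (-11, -13)) = 4.4721 <-- minimum

Closest pair: (-7, -11) and (-11, -13) with distance 4.4721

The closest pair is (-7, -11) and (-11, -13) with Euclidean distance 4.4721. For 5 points, brute-force pairwise comparison is shown above. For large n, the divide-and-conquer algorithm (sort by x, recurse on halves, check the dividing strip) achieves O(n log n).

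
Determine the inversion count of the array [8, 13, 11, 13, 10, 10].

Finding inversions in [8, 13, 11, 13, 10, 10]:

(1, 2): arr[1]=13 > arr[2]=11
(1, 4): arr[1]=13 > arr[4]=10
(1, 5): arr[1]=13 > arr[5]=10
(2, 4): arr[2]=11 > arr[4]=10
(2, 5): arr[2]=11 > arr[5]=10
(3, 4): arr[3]=13 > arr[4]=10
(3, 5): arr[3]=13 > arr[5]=10

Total inversions: 7

The array has 7 inversion(s): (1,2), (1,4), (1,5), (2,4), (2,5), (3,4), (3,5). Each pair (i,j) satisfies i < j and arr[i] > arr[j].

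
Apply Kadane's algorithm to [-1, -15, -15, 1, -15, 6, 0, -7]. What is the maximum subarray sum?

Using Kadane's algorithm on [-1, -15, -15, 1, -15, 6, 0, -7]:

Scanning through the array:
Position 1 (value -15): max_ending_here = -15, max_so_far = -1
Position 2 (value -15): max_ending_here = -15, max_so_far = -1
Position 3 (value 1): max_ending_here = 1, max_so_far = 1
Position 4 (value -15): max_ending_here = -14, max_so_far = 1
Position 5 (value 6): max_ending_here = 6, max_so_far = 6
Position 6 (value 0): max_ending_here = 6, max_so_far = 6
Position 7 (value -7): max_ending_here = -1, max_so_far = 6

Maximum subarray: [6]
Maximum sum: 6

The maximum subarray is [6] with sum 6. This subarray runs from index 5 to index 5.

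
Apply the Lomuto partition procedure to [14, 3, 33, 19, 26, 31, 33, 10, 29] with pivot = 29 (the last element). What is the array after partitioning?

Lomuto partition with pivot = 29:

Initial array: [14, 3, 33, 19, 26, 31, 33, 10, 29]

arr[0]=14 <= 29: swap with position 0, array becomes [14, 3, 33, 19, 26, 31, 33, 10, 29]
arr[1]=3 <= 29: swap with position 1, array becomes [14, 3, 33, 19, 26, 31, 33, 10, 29]
arr[2]=33 > 29: no swap
arr[3]=19 <= 29: swap with position 2, array becomes [14, 3, 19, 33, 26, 31, 33, 10, 29]
arr[4]=26 <= 29: swap with position 3, array becomes [14, 3, 19, 26, 33, 31, 33, 10, 29]
arr[5]=31 > 29: no swap
arr[6]=33 > 29: no swap
arr[7]=10 <= 29: swap with position 4, array becomes [14, 3, 19, 26, 10, 31, 33, 33, 29]

Place pivot at position 5: [14, 3, 19, 26, 10, 29, 33, 33, 31]
Pivot position: 5

After partitioning with pivot 29, the array becomes [14, 3, 19, 26, 10, 29, 33, 33, 31]. The pivot is placed at index 5. All elements to the left of the pivot are <= 29, and all elements to the right are > 29.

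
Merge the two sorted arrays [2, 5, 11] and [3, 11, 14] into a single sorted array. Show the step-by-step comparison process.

Merging process:

Compare 2 vs 3: take 2 from left. Merged: [2]
Compare 5 vs 3: take 3 from right. Merged: [2, 3]
Compare 5 vs 11: take 5 from left. Merged: [2, 3, 5]
Compare 11 vs 11: take 11 from left. Merged: [2, 3, 5, 11]
Append remaining from right: [11, 14]. Merged: [2, 3, 5, 11, 11, 14]

Final merged array: [2, 3, 5, 11, 11, 14]
Total comparisons: 4

The merged array is [2, 3, 5, 11, 11, 14], requiring 4 comparisons. The merge step runs in O(n) time where n is the total number of elements.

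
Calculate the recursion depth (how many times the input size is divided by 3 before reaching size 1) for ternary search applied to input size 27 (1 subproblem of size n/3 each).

For divide and conquer with division factor 3:

Problem sizes at each level:
Level 0: 27
Level 1: 9
Level 2: 3
Level 3: 1

The root is level 0 and the size-1 base case is level 3 (the tree spans levels 0 through 3, i.e. 4 levels counting the root), so the depth is the number of divisions: log_3(27) = 3

The recursion tree depth is log_3(27) = 3. At each level, the problem size is divided by 3, so it takes 3 divisions to reduce to a base case of size 1. The algorithm makes 1 recursive call at each level.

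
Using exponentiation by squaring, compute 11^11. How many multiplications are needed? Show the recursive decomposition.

Computing 11^11 by squaring (build up from 11^1; each line after the first costs one multiplication):

11^1 = 11
11^2 = (11^1)^2 = 11^2 = 121
11^4 = (11^2)^2 = 121^2 = 14641
11^5 = 11 * 11^4 = 11 * 14641 = 161051
11^10 = (11^5)^2 = 161051^2 = 25937424601
11^11 = 11 * 11^10 = 11 * 25937424601 = 285311670611

Result: 285311670611
Multiplications needed: 5 (5 lines after 11^1)

11^11 = 285311670611. Using exponentiation by squaring, this requires 5 multiplications. The key idea: if the exponent is even, square the half-power; if odd, multiply by the base once.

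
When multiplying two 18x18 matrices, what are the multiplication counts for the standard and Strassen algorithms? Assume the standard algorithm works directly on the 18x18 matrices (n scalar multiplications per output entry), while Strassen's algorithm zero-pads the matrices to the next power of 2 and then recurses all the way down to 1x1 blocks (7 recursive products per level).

Matrix multiplication for 18x18 matrices:

Strassen's algorithm requires power-of-2 dimensions. Pad 18x18 to 32x32 (next power of 2).

Standard algorithm: 18^3 = 5832 multiplications
Strassen's algorithm: 7^(log2(32)) = 7^5 = 16807 multiplications
Difference: 5832 - 16807 = -10975 (Strassen uses MORE here due to padding overhead — for small or just-over-power-of-2 n, padding can outweigh the per-level savings)

Standard: 5832 multiplications (18^3). Strassen: 16807 multiplications (7^5, after padding to 32x32). Strassen reduces 8 recursive multiplications to 7 at each level.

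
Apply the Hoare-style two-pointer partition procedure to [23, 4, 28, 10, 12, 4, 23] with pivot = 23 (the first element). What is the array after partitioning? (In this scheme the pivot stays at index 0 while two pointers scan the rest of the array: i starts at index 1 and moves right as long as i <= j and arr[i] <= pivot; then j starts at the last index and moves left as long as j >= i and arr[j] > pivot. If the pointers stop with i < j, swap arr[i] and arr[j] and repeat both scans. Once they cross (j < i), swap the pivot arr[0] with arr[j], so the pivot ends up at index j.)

Hoare-style two-pointer partition with pivot = 23:

Initial array: [23, 4, 28, 10, 12, 4, 23]

Pointers start at i = 1, j = 6.
i stops at index 2 (arr[2]=28 > 23), j stops at index 6 (arr[6]=23 <= 23): swap arr[2] and arr[6], array becomes [23, 4, 23, 10, 12, 4, 28]
i ends at 6, j ends at 5: the pointers have crossed (j < i), so scanning stops.

Swap pivot arr[0] with arr[5] to place pivot at position 5: [4, 4, 23, 10, 12, 23, 28]
Pivot position: 5

After partitioning with pivot 23, the array becomes [4, 4, 23, 10, 12, 23, 28]. The pivot is placed at index 5. All elements to the left of the pivot are <= 23, and all elements to the right are > 23.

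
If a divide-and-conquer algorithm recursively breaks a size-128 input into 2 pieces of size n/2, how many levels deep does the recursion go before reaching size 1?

For divide and conquer with division factor 2:

Problem sizes at each level:
Level 0: 128
Level 1: 64
Level 2: 32
Level 3: 16
Level 4: 8
Level 5: 4
Level 6: 2
Level 7: 1

The root is level 0 and the size-1 base case is level 7 (the tree spans levels 0 through 7, i.e. 8 levels counting the root), so the depth is the number of divisions: log_2(128) = 7

The recursion tree depth is log_2(128) = 7. At each level, the problem size is divided by 2, so it takes 7 divisions to reduce to a base case of size 1. The algorithm makes 2 recursive calls at each level.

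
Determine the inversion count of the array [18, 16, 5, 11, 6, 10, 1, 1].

Finding inversions in [18, 16, 5, 11, 6, 10, 1, 1]:

(0, 1): arr[0]=18 > arr[1]=16
(0, 2): arr[0]=18 > arr[2]=5
(0, 3): arr[0]=18 > arr[3]=11
(0, 4): arr[0]=18 > arr[4]=6
(0, 5): arr[0]=18 > arr[5]=10
(0, 6): arr[0]=18 > arr[6]=1
(0, 7): arr[0]=18 > arr[7]=1
(1, 2): arr[1]=16 > arr[2]=5
(1, 3): arr[1]=16 > arr[3]=11
(1, 4): arr[1]=16 > arr[4]=6
(1, 5): arr[1]=16 > arr[5]=10
(1, 6): arr[1]=16 > arr[6]=1
(1, 7): arr[1]=16 > arr[7]=1
(2, 6): arr[2]=5 > arr[6]=1
(2, 7): arr[2]=5 > arr[7]=1
(3, 4): arr[3]=11 > arr[4]=6
(3, 5): arr[3]=11 > arr[5]=10
(3, 6): arr[3]=11 > arr[6]=1
(3, 7): arr[3]=11 > arr[7]=1
(4, 6): arr[4]=6 > arr[6]=1
(4, 7): arr[4]=6 > arr[7]=1
(5, 6): arr[5]=10 > arr[6]=1
(5, 7): arr[5]=10 > arr[7]=1

Total inversions: 23

The array has 23 inversion(s): (0,1), (0,2), (0,3), (0,4), (0,5), (0,6), (0,7), (1,2), (1,3), (1,4), (1,5), (1,6), (1,7), (2,6), (2,7), (3,4), (3,5), (3,6), (3,7), (4,6), (4,7), (5,6), (5,7). Each pair (i,j) satisfies i < j and arr[i] > arr[j].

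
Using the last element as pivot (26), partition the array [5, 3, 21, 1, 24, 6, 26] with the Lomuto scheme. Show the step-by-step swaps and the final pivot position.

Lomuto partition with pivot = 26:

Initial array: [5, 3, 21, 1, 24, 6, 26]

arr[0]=5 <= 26: swap with position 0, array becomes [5, 3, 21, 1, 24, 6, 26]
arr[1]=3 <= 26: swap with position 1, array becomes [5, 3, 21, 1, 24, 6, 26]
arr[2]=21 <= 26: swap with position 2, array becomes [5, 3, 21, 1, 24, 6, 26]
arr[3]=1 <= 26: swap with position 3, array becomes [5, 3, 21, 1, 24, 6, 26]
arr[4]=24 <= 26: swap with position 4, array becomes [5, 3, 21, 1, 24, 6, 26]
arr[5]=6 <= 26: swap with position 5, array becomes [5, 3, 21, 1, 24, 6, 26]

Place pivot at position 6: [5, 3, 21, 1, 24, 6, 26]
Pivot position: 6

After partitioning with pivot 26, the array becomes [5, 3, 21, 1, 24, 6, 26]. The pivot is placed at index 6. All elements to the left of the pivot are <= 26, and all elements to the right are > 26.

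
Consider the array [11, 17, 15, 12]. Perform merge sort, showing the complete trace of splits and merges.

Merge sort trace:

Split: [11, 17, 15, 12] -> [11, 17] and [15, 12]
  Split: [11, 17] -> [11] and [17]
  Merge: [11] + [17] -> [11, 17]
  Split: [15, 12] -> [15] and [12]
  Merge: [15] + [12] -> [12, 15]
Merge: [11, 17] + [12, 15] -> [11, 12, 15, 17]

Final sorted array: [11, 12, 15, 17]

The merge sort proceeds by recursively splitting the array and merging sorted halves.
After all merges, the sorted array is [11, 12, 15, 17].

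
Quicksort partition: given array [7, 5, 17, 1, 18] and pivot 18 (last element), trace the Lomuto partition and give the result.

Lomuto partition with pivot = 18:

Initial array: [7, 5, 17, 1, 18]

arr[0]=7 <= 18: swap with position 0, array becomes [7, 5, 17, 1, 18]
arr[1]=5 <= 18: swap with position 1, array becomes [7, 5, 17, 1, 18]
arr[2]=17 <= 18: swap with position 2, array becomes [7, 5, 17, 1, 18]
arr[3]=1 <= 18: swap with position 3, array becomes [7, 5, 17, 1, 18]

Place pivot at position 4: [7, 5, 17, 1, 18]
Pivot position: 4

After partitioning with pivot 18, the array becomes [7, 5, 17, 1, 18]. The pivot is placed at index 4. All elements to the left of the pivot are <= 18, and all elements to the right are > 18.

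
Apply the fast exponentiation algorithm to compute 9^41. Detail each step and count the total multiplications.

Computing 9^41 by squaring (build up from 9^1; each line after the first costs one multiplication):

9^1 = 9
9^2 = (9^1)^2 = 9^2 = 81
9^4 = (9^2)^2 = 81^2 = 6561
9^5 = 9 * 9^4 = 9 * 6561 = 59049
9^10 = (9^5)^2 = 59049^2 = 3486784401
9^20 = (9^10)^2 = 3486784401^2 = 12157665459056928801
9^40 = (9^20)^2 = 12157665459056928801^2 = 147808829414345923316083210206383297601
9^41 = 9 * 9^40 = 9 * 147808829414345923316083210206383297601 = 1330279464729113309844748891857449678409

Result: 1330279464729113309844748891857449678409
Multiplications needed: 7 (7 lines after 9^1)

9^41 = 1330279464729113309844748891857449678409. Using exponentiation by squaring, this requires 7 multiplications. The key idea: if the exponent is even, square the half-power; if odd, multiply by the base once.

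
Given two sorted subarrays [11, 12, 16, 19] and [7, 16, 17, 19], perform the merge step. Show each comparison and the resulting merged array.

Merging process:

Compare 11 vs 7: take 7 from right. Merged: [7]
Compare 11 vs 16: take 11 from left. Merged: [7, 11]
Compare 12 vs 16: take 12 from left. Merged: [7, 11, 12]
Compare 16 vs 16: take 16 from left. Merged: [7, 11, 12, 16]
Compare 19 vs 16: take 16 from right. Merged: [7, 11, 12, 16, 16]
Compare 19 vs 17: take 17 from right. Merged: [7, 11, 12, 16, 16, 17]
Compare 19 vs 19: take 19 from left. Merged: [7, 11, 12, 16, 16, 17, 19]
Append remaining from right: [19]. Merged: [7, 11, 12, 16, 16, 17, 19, 19]

Final merged array: [7, 11, 12, 16, 16, 17, 19, 19]
Total comparisons: 7

The merged array is [7, 11, 12, 16, 16, 17, 19, 19], requiring 7 comparisons. The merge step runs in O(n) time where n is the total number of elements.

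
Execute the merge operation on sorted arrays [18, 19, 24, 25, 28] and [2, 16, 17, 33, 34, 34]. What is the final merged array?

Merging process:

Compare 18 vs 2: take 2 from right. Merged: [2]
Compare 18 vs 16: take 16 from right. Merged: [2, 16]
Compare 18 vs 17: take 17 from right. Merged: [2, 16, 17]
Compare 18 vs 33: take 18 from left. Merged: [2, 16, 17, 18]
Compare 19 vs 33: take 19 from left. Merged: [2, 16, 17, 18, 19]
Compare 24 vs 33: take 24 from left. Merged: [2, 16, 17, 18, 19, 24]
Compare 25 vs 33: take 25 from left. Merged: [2, 16, 17, 18, 19, 24, 25]
Compare 28 vs 33: take 28 from left. Merged: [2, 16, 17, 18, 19, 24, 25, 28]
Append remaining from right: [33, 34, 34]. Merged: [2, 16, 17, 18, 19, 24, 25, 28, 33, 34, 34]

Final merged array: [2, 16, 17, 18, 19, 24, 25, 28, 33, 34, 34]
Total comparisons: 8

The merged array is [2, 16, 17, 18, 19, 24, 25, 28, 33, 34, 34], requiring 8 comparisons. The merge step runs in O(n) time where n is the total number of elements.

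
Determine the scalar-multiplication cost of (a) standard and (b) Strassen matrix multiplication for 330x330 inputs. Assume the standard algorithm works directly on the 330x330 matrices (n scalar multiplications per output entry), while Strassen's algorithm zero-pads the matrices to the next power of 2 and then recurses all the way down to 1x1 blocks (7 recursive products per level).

Matrix multiplication for 330x330 matrices:

Strassen's algorithm requires power-of-2 dimensions. Pad 330x330 to 512x512 (next power of 2).

Standard algorithm: 330^3 = 35937000 multiplications
Strassen's algorithm: 7^(log2(512)) = 7^9 = 40353607 multiplications
Difference: 35937000 - 40353607 = -4416607 (Strassen uses MORE here due to padding overhead — for small or just-over-power-of-2 n, padding can outweigh the per-level savings)

Standard: 35937000 multiplications (330^3). Strassen: 40353607 multiplications (7^9, after padding to 512x512). Strassen reduces 8 recursive multiplications to 7 at each level.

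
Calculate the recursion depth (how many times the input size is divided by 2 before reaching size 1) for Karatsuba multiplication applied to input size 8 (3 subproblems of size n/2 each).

For divide and conquer with division factor 2:

Problem sizes at each level:
Level 0: 8
Level 1: 4
Level 2: 2
Level 3: 1

The root is level 0 and the size-1 base case is level 3 (the tree spans levels 0 through 3, i.e. 4 levels counting the root), so the depth is the number of divisions: log_2(8) = 3

The recursion tree depth is log_2(8) = 3. At each level, the problem size is divided by 2, so it takes 3 divisions to reduce to a base case of size 1. The algorithm makes 3 recursive calls at each level.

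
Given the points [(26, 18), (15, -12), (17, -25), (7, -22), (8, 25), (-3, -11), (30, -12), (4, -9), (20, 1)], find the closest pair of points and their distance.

Computing all pairwise distances among 9 points:

d((26, 18), (15, -12)) = 31.9531
d((26, 18), (17, -25)) = 43.9318
d((26, 18), (7, -22)) = 44.2832
d((26, 18), (8, 25)) = 19.3132
d((26, 18), (-3, -11)) = 41.0122
d((26, 18), (30, -12)) = 30.2655
d((26, 18), (4, -9)) = 34.8281
d((26, 18), (20, 1)) = 18.0278
d((15, -12), (17, -25)) = 13.1529
d((15, -12), (7, -22)) = 12.8062
d((15, -12), (8, 25)) = 37.6563
d((15, -12), (-3, -11)) = 18.0278
d((15, -12), (30, -12)) = 15.0
d((15, -12), (4, -9)) = 11.4018
d((15, -12), (20, 1)) = 13.9284
d((17, -25), (7, -22)) = 10.4403
d((17, -25), (8, 25)) = 50.8035
d((17, -25), (-3, -11)) = 24.4131
d((17, -25), (30, -12)) = 18.3848
d((17, -25), (4, -9)) = 20.6155
d((17, -25), (20, 1)) = 26.1725
d((7, -22), (8, 25)) = 47.0106
d((7, -22), (-3, -11)) = 14.8661
d((7, -22), (30, -12)) = 25.0799
d((7, -22), (4, -9)) = 13.3417
d((7, -22), (20, 1)) = 26.4197
d((8, 25), (-3, -11)) = 37.6431
d((8, 25), (30, -12)) = 43.0465
d((8, 25), (4, -9)) = 34.2345
d((8, 25), (20, 1)) = 26.8328
d((-3, -11), (30, -12)) = 33.0151
d((-3, -11), (4, -9)) = 7.2801 <-- minimum
d((-3, -11), (20, 1)) = 25.9422
d((30, -12), (4, -9)) = 26.1725
d((30, -12), (20, 1)) = 16.4012
d((4, -9), (20, 1)) = 18.868

Closest pair: (-3, -11) and (4, -9) with distance 7.2801

The closest pair is (-3, -11) and (4, -9) with Euclidean distance 7.2801. For 9 points, brute-force pairwise comparison is shown above. For large n, the divide-and-conquer algorithm (sort by x, recurse on halves, check the dividing strip) achieves O(n log n).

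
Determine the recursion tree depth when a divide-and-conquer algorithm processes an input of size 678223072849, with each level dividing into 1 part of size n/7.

For divide and conquer with division factor 7:

Problem sizes at each level:
Level 0: 678223072849
Level 1: 96889010407
Level 2: 13841287201
Level 3: 1977326743
Level 4: 282475249
Level 5: 40353607
Level 6: 5764801
Level 7: 823543
Level 8: 117649
Level 9: 16807
Level 10: 2401
Level 11: 343
Level 12: 49
Level 13: 7
Level 14: 1

The root is level 0 and the size-1 base case is level 14 (the tree spans levels 0 through 14, i.e. 15 levels counting the root), so the depth is the number of divisions: log_7(678223072849) = 14

The recursion tree depth is log_7(678223072849) = 14. At each level, the problem size is divided by 7, so it takes 14 divisions to reduce to a base case of size 1. The algorithm makes 1 recursive call at each level.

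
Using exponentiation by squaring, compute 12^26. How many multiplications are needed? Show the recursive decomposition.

Computing 12^26 by squaring (build up from 12^1; each line after the first costs one multiplication):

12^1 = 12
12^2 = (12^1)^2 = 12^2 = 144
12^3 = 12 * 12^2 = 12 * 144 = 1728
12^6 = (12^3)^2 = 1728^2 = 2985984
12^12 = (12^6)^2 = 2985984^2 = 8916100448256
12^13 = 12 * 12^12 = 12 * 8916100448256 = 106993205379072
12^26 = (12^13)^2 = 106993205379072^2 = 11447545997288281555215581184

Result: 11447545997288281555215581184
Multiplications needed: 6 (6 lines after 12^1)

12^26 = 11447545997288281555215581184. Using exponentiation by squaring, this requires 6 multiplications. The key idea: if the exponent is even, square the half-power; if odd, multiply by the base once.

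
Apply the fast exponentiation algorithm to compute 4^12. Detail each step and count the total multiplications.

Computing 4^12 by squaring (build up from 4^1; each line after the first costs one multiplication):

4^1 = 4
4^2 = (4^1)^2 = 4^2 = 16
4^3 = 4 * 4^2 = 4 * 16 = 64
4^6 = (4^3)^2 = 64^2 = 4096
4^12 = (4^6)^2 = 4096^2 = 16777216

Result: 16777216
Multiplications needed: 4 (4 lines after 4^1)

4^12 = 16777216. Using exponentiation by squaring, this requires 4 multiplications. The key idea: if the exponent is even, square the half-power; if odd, multiply by the base once.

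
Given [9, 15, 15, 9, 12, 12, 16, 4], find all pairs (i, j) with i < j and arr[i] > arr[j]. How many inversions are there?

Finding inversions in [9, 15, 15, 9, 12, 12, 16, 4]:

(0, 7): arr[0]=9 > arr[7]=4
(1, 3): arr[1]=15 > arr[3]=9
(1, 4): arr[1]=15 > arr[4]=12
(1, 5): arr[1]=15 > arr[5]=12
(1, 7): arr[1]=15 > arr[7]=4
(2, 3): arr[2]=15 > arr[3]=9
(2, 4): arr[2]=15 > arr[4]=12
(2, 5): arr[2]=15 > arr[5]=12
(2, 7): arr[2]=15 > arr[7]=4
(3, 7): arr[3]=9 > arr[7]=4
(4, 7): arr[4]=12 > arr[7]=4
(5, 7): arr[5]=12 > arr[7]=4
(6, 7): arr[6]=16 > arr[7]=4

Total inversions: 13

The array has 13 inversion(s): (0,7), (1,3), (1,4), (1,5), (1,7), (2,3), (2,4), (2,5), (2,7), (3,7), (4,7), (5,7), (6,7). Each pair (i,j) satisfies i < j and arr[i] > arr[j].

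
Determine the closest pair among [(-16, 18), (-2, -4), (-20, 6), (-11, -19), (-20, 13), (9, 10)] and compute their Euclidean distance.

Computing all pairwise distances among 6 points:

d((-16, 18), (-2, -4)) = 26.0768
d((-16, 18), (-20, 6)) = 12.6491
d((-16, 18), (-11, -19)) = 37.3363
d((-16, 18), (-20, 13)) = 6.4031 <-- minimum
d((-16, 18), (9, 10)) = 26.2488
d((-2, -4), (-20, 6)) = 20.5913
d((-2, -4), (-11, -19)) = 17.4929
d((-2, -4), (-20, 13)) = 24.7588
d((-2, -4), (9, 10)) = 17.8045
d((-20, 6), (-11, -19)) = 26.5707
d((-20, 6), (-20, 13)) = 7.0
d((-20, 6), (9, 10)) = 29.2746
d((-11, -19), (-20, 13)) = 33.2415
d((-11, -19), (9, 10)) = 35.2278
d((-20, 13), (9, 10)) = 29.1548

Closest pair: (-16, 18) and (-20, 13) with distance 6.4031

The closest pair is (-16, 18) and (-20, 13) with Euclidean distance 6.4031. For 6 points, brute-force pairwise comparison is shown above. For large n, the divide-and-conquer algorithm (sort by x, recurse on halves, check the dividing strip) achieves O(n log n).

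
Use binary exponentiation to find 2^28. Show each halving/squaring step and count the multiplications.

Computing 2^28 by squaring (build up from 2^1; each line after the first costs one multiplication):

2^1 = 2
2^2 = (2^1)^2 = 2^2 = 4
2^3 = 2 * 2^2 = 2 * 4 = 8
2^6 = (2^3)^2 = 8^2 = 64
2^7 = 2 * 2^6 = 2 * 64 = 128
2^14 = (2^7)^2 = 128^2 = 16384
2^28 = (2^14)^2 = 16384^2 = 268435456

Result: 268435456
Multiplications needed: 6 (6 lines after 2^1)

2^28 = 268435456. Using exponentiation by squaring, this requires 6 multiplications. The key idea: if the exponent is even, square the half-power; if odd, multiply by the base once.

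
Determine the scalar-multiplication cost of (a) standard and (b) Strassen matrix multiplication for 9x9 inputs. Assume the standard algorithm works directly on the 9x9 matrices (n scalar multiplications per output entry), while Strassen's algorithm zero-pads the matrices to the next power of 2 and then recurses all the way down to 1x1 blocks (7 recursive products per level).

Matrix multiplication for 9x9 matrices:

Strassen's algorithm requires power-of-2 dimensions. Pad 9x9 to 16x16 (next power of 2).

Standard algorithm: 9^3 = 729 multiplications
Strassen's algorithm: 7^(log2(16)) = 7^4 = 2401 multiplications
Difference: 729 - 2401 = -1672 (Strassen uses MORE here due to padding overhead — for small or just-over-power-of-2 n, padding can outweigh the per-level savings)

Standard: 729 multiplications (9^3). Strassen: 2401 multiplications (7^4, after padding to 16x16). Strassen reduces 8 recursive multiplications to 7 at each level.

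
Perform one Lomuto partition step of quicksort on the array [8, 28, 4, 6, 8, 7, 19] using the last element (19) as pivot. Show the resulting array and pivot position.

Lomuto partition with pivot = 19:

Initial array: [8, 28, 4, 6, 8, 7, 19]

arr[0]=8 <= 19: swap with position 0, array becomes [8, 28, 4, 6, 8, 7, 19]
arr[1]=28 > 19: no swap
arr[2]=4 <= 19: swap with position 1, array becomes [8, 4, 28, 6, 8, 7, 19]
arr[3]=6 <= 19: swap with position 2, array becomes [8, 4, 6, 28, 8, 7, 19]
arr[4]=8 <= 19: swap with position 3, array becomes [8, 4, 6, 8, 28, 7, 19]
arr[5]=7 <= 19: swap with position 4, array becomes [8, 4, 6, 8, 7, 28, 19]

Place pivot at position 5: [8, 4, 6, 8, 7, 19, 28]
Pivot position: 5

After partitioning with pivot 19, the array becomes [8, 4, 6, 8, 7, 19, 28]. The pivot is placed at index 5. All elements to the left of the pivot are <= 19, and all elements to the right are > 19.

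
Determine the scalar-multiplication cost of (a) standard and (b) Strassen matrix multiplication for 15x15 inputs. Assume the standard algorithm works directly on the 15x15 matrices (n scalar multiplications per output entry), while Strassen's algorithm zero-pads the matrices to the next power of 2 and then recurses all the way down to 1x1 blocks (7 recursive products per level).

Matrix multiplication for 15x15 matrices:

Strassen's algorithm requires power-of-2 dimensions. Pad 15x15 to 16x16 (next power of 2).

Standard algorithm: 15^3 = 3375 multiplications
Strassen's algorithm: 7^(log2(16)) = 7^4 = 2401 multiplications
Savings: 3375 - 2401 = 974 multiplications

Standard: 3375 multiplications (15^3). Strassen: 2401 multiplications (7^4, after padding to 16x16). Strassen reduces 8 recursive multiplications to 7 at each level.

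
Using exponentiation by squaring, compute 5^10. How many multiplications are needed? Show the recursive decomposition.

Computing 5^10 by squaring (build up from 5^1; each line after the first costs one multiplication):

5^1 = 5
5^2 = (5^1)^2 = 5^2 = 25
5^4 = (5^2)^2 = 25^2 = 625
5^5 = 5 * 5^4 = 5 * 625 = 3125
5^10 = (5^5)^2 = 3125^2 = 9765625

Result: 9765625
Multiplications needed: 4 (4 lines after 5^1)

5^10 = 9765625. Using exponentiation by squaring, this requires 4 multiplications. The key idea: if the exponent is even, square the half-power; if odd, multiply by the base once.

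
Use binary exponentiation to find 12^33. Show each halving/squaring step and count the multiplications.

Computing 12^33 by squaring (build up from 12^1; each line after the first costs one multiplication):

12^1 = 12
12^2 = (12^1)^2 = 12^2 = 144
12^4 = (12^2)^2 = 144^2 = 20736
12^8 = (12^4)^2 = 20736^2 = 429981696
12^16 = (12^8)^2 = 429981696^2 = 184884258895036416
12^32 = (12^16)^2 = 184884258895036416^2 = 34182189187166852111368841966125056
12^33 = 12 * 12^32 = 12 * 34182189187166852111368841966125056 = 410186270246002225336426103593500672

Result: 410186270246002225336426103593500672
Multiplications needed: 6 (6 lines after 12^1)

12^33 = 410186270246002225336426103593500672. Using exponentiation by squaring, this requires 6 multiplications. The key idea: if the exponent is even, square the half-power; if odd, multiply by the base once.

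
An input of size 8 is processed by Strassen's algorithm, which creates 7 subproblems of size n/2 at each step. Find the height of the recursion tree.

For divide and conquer with division factor 2:

Problem sizes at each level:
Level 0: 8
Level 1: 4
Level 2: 2
Level 3: 1

The root is level 0 and the size-1 base case is level 3 (the tree spans levels 0 through 3, i.e. 4 levels counting the root), so the depth is the number of divisions: log_2(8) = 3

The recursion tree depth is log_2(8) = 3. At each level, the problem size is divided by 2, so it takes 3 divisions to reduce to a base case of size 1. The algorithm makes 7 recursive calls at each level.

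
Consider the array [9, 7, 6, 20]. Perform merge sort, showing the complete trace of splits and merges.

Merge sort trace:

Split: [9, 7, 6, 20] -> [9, 7] and [6, 20]
  Split: [9, 7] -> [9] and [7]
  Merge: [9] + [7] -> [7, 9]
  Split: [6, 20] -> [6] and [20]
  Merge: [6] + [20] -> [6, 20]
Merge: [7, 9] + [6, 20] -> [6, 7, 9, 20]

Final sorted array: [6, 7, 9, 20]

The merge sort proceeds by recursively splitting the array and merging sorted halves.
After all merges, the sorted array is [6, 7, 9, 20].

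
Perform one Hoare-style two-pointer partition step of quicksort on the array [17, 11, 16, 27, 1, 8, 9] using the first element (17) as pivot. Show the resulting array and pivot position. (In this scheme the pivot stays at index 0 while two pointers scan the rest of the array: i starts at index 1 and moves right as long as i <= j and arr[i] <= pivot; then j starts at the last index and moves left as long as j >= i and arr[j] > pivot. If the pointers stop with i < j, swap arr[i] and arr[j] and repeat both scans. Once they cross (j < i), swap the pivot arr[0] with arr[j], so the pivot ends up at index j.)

Hoare-style two-pointer partition with pivot = 17:

Initial array: [17, 11, 16, 27, 1, 8, 9]

Pointers start at i = 1, j = 6.
i stops at index 3 (arr[3]=27 > 17), j stops at index 6 (arr[6]=9 <= 17): swap arr[3] and arr[6], array becomes [17, 11, 16, 9, 1, 8, 27]
i ends at 6, j ends at 5: the pointers have crossed (j < i), so scanning stops.

Swap pivot arr[0] with arr[5] to place pivot at position 5: [8, 11, 16, 9, 1, 17, 27]
Pivot position: 5

After partitioning with pivot 17, the array becomes [8, 11, 16, 9, 1, 17, 27]. The pivot is placed at index 5. All elements to the left of the pivot are <= 17, and all elements to the right are > 17.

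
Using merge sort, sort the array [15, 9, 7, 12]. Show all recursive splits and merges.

Merge sort trace:

Split: [15, 9, 7, 12] -> [15, 9] and [7, 12]
  Split: [15, 9] -> [15] and [9]
  Merge: [15] + [9] -> [9, 15]
  Split: [7, 12] -> [7] and [12]
  Merge: [7] + [12] -> [7, 12]
Merge: [9, 15] + [7, 12] -> [7, 9, 12, 15]

Final sorted array: [7, 9, 12, 15]

The merge sort proceeds by recursively splitting the array and merging sorted halves.
After all merges, the sorted array is [7, 9, 12, 15].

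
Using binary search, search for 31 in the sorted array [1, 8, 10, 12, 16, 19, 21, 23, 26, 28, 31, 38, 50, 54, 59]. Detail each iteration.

Binary search for 31 in [1, 8, 10, 12, 16, 19, 21, 23, 26, 28, 31, 38, 50, 54, 59]:

lo=0, hi=14, mid=7, arr[mid]=23 -> 23 < 31, search right half
lo=8, hi=14, mid=11, arr[mid]=38 -> 38 > 31, search left half
lo=8, hi=10, mid=9, arr[mid]=28 -> 28 < 31, search right half
lo=10, hi=10, mid=10, arr[mid]=31 -> Found target at index 10!

Binary search finds 31 at index 10 after 4 comparisons. The search repeatedly halves the search space by comparing with the middle element.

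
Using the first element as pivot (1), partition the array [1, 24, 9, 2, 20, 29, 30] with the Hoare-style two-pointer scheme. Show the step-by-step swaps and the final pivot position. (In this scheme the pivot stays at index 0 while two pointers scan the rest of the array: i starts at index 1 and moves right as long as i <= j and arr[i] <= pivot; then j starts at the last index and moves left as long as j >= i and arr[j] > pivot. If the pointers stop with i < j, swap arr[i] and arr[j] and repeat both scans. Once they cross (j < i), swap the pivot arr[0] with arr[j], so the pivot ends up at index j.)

Hoare-style two-pointer partition with pivot = 1:

Initial array: [1, 24, 9, 2, 20, 29, 30]

Pointers start at i = 1, j = 6.
i ends at 1, j ends at 0: the pointers have crossed (j < i), so scanning stops.

j = 0, so swapping arr[0] with arr[j] leaves the pivot at position 0: [1, 24, 9, 2, 20, 29, 30]
Pivot position: 0

After partitioning with pivot 1, the array becomes [1, 24, 9, 2, 20, 29, 30]. The pivot is placed at index 0. All elements to the left of the pivot are <= 1, and all elements to the right are > 1.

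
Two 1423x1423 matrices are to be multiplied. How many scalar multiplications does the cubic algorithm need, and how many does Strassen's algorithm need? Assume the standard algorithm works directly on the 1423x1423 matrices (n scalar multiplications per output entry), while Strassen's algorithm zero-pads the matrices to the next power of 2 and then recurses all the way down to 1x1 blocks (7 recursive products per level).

Matrix multiplication for 1423x1423 matrices:

Strassen's algorithm requires power-of-2 dimensions. Pad 1423x1423 to 2048x2048 (next power of 2).

Standard algorithm: 1423^3 = 2881473967 multiplications
Strassen's algorithm: 7^(log2(2048)) = 7^11 = 1977326743 multiplications
Savings: 2881473967 - 1977326743 = 904147224 multiplications

Standard: 2881473967 multiplications (1423^3). Strassen: 1977326743 multiplications (7^11, after padding to 2048x2048). Strassen reduces 8 recursive multiplications to 7 at each level.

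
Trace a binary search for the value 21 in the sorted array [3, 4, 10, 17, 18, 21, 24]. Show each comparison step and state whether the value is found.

Binary search for 21 in [3, 4, 10, 17, 18, 21, 24]:

lo=0, hi=6, mid=3, arr[mid]=17 -> 17 < 21, search right half
lo=4, hi=6, mid=5, arr[mid]=21 -> Found target at index 5!

Binary search finds 21 at index 5 after 2 comparisons. The search repeatedly halves the search space by comparing with the middle element.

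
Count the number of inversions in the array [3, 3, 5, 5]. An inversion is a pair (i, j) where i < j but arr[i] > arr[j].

Finding inversions in [3, 3, 5, 5]:


Total inversions: 0

The array has 0 inversions. It is already sorted.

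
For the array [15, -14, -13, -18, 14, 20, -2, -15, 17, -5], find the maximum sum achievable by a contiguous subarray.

Using Kadane's algorithm on [15, -14, -13, -18, 14, 20, -2, -15, 17, -5]:

Scanning through the array:
Position 1 (value -14): max_ending_here = 1, max_so_far = 15
Position 2 (value -13): max_ending_here = -12, max_so_far = 15
Position 3 (value -18): max_ending_here = -18, max_so_far = 15
Position 4 (value 14): max_ending_here = 14, max_so_far = 15
Position 5 (value 20): max_ending_here = 34, max_so_far = 34
Position 6 (value -2): max_ending_here = 32, max_so_far = 34
Position 7 (value -15): max_ending_here = 17, max_so_far = 34
Position 8 (value 17): max_ending_here = 34, max_so_far = 34
Position 9 (value -5): max_ending_here = 29, max_so_far = 34

Maximum subarray: [14, 20]
Maximum sum: 34

The maximum subarray is [14, 20] with sum 34. This subarray runs from index 4 to index 5.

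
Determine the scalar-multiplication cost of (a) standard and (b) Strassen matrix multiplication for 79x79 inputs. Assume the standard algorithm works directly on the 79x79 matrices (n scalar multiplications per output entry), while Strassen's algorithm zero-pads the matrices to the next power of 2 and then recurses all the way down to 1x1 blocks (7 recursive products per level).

Matrix multiplication for 79x79 matrices:

Strassen's algorithm requires power-of-2 dimensions. Pad 79x79 to 128x128 (next power of 2).

Standard algorithm: 79^3 = 493039 multiplications
Strassen's algorithm: 7^(log2(128)) = 7^7 = 823543 multiplications
Difference: 493039 - 823543 = -330504 (Strassen uses MORE here due to padding overhead — for small or just-over-power-of-2 n, padding can outweigh the per-level savings)

Standard: 493039 multiplications (79^3). Strassen: 823543 multiplications (7^7, after padding to 128x128). Strassen reduces 8 recursive multiplications to 7 at each level.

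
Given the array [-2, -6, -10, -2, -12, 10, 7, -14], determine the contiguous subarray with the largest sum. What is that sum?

Using Kadane's algorithm on [-2, -6, -10, -2, -12, 10, 7, -14]:

Scanning through the array:
Position 1 (value -6): max_ending_here = -6, max_so_far = -2
Position 2 (value -10): max_ending_here = -10, max_so_far = -2
Position 3 (value -2): max_ending_here = -2, max_so_far = -2
Position 4 (value -12): max_ending_here = -12, max_so_far = -2
Position 5 (value 10): max_ending_here = 10, max_so_far = 10
Position 6 (value 7): max_ending_here = 17, max_so_far = 17
Position 7 (value -14): max_ending_here = 3, max_so_far = 17

Maximum subarray: [10, 7]
Maximum sum: 17

The maximum subarray is [10, 7] with sum 17. This subarray runs from index 5 to index 6.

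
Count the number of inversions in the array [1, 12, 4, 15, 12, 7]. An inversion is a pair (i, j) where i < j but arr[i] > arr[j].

Finding inversions in [1, 12, 4, 15, 12, 7]:

(1, 2): arr[1]=12 > arr[2]=4
(1, 5): arr[1]=12 > arr[5]=7
(3, 4): arr[3]=15 > arr[4]=12
(3, 5): arr[3]=15 > arr[5]=7
(4, 5): arr[4]=12 > arr[5]=7

Total inversions: 5

The array has 5 inversion(s): (1,2), (1,5), (3,4), (3,5), (4,5). Each pair (i,j) satisfies i < j and arr[i] > arr[j].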